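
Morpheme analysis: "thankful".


Word: "thankful"
Morphemes: thank / -ful
Each morpheme carries meaning
= 2 morphemes


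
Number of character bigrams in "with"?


Word: "with" (length 4)
Number of 2-grams = length - 2 + 1 = 4 - 2 + 1
= 3


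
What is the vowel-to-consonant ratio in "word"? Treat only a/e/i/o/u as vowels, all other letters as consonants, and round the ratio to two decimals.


Word: "word"
Vowels (a,e,i,o,u): 1
Consonants: 3
Ratio = 1/3
= 0.33


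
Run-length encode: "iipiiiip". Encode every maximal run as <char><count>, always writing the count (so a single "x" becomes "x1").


String: "iipiiiip"
Scanning for consecutive runs:
  'i' x 2
  'p' x 1
  'i' x 4
  'p' x 1
RLE = "i2p1i4p1"


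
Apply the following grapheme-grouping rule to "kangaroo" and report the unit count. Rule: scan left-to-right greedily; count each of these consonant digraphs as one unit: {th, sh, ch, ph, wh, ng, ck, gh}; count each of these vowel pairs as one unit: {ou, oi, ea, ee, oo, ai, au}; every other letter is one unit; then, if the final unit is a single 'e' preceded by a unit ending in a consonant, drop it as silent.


Word: "kangaroo" (8 letters)
Left-to-right scan:
  1. 'k' (letter)
  2. 'a' (letter)
  3. 'ng' (digraph)
  4. 'a' (letter)
  5. 'r' (letter)
  6. 'oo' (vowel-pair)
Units from scan: 6
Sound units = 6 units


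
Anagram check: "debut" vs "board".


Word 1: "debut" → sorted: bdetu
Word 2: "board" → sorted: abdor
Same letters? bdetu != abdor
Anagram = No


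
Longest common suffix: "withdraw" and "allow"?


Word 1: "withdraw"
Word 2: "allow"
Comparing from end:
  Pos -1: 'w' == 'w'
  Pos -2: 'a' != 'o' (stop)
LCS = "w" (length 1)


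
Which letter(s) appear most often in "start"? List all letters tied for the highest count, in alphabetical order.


Word: "start"
Letter counts:
  'a': 1
  'r': 1
  's': 1
  't': 2
Maximum count = 2
Most frequent = 't' (2 times each)


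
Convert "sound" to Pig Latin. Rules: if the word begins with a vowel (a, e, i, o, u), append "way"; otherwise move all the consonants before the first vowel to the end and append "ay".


Word: "sound"
Starts with consonant(s) → move to end, add 'ay'
Consonant cluster: "s"
Pig Latin = "oundsay"


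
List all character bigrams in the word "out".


Word: "out" (length 3)
Number of bigrams = 3 - 2 + 1 = 2
  Position 0: "ou"
  Position 1: "ut"
Bigrams = "ou", "ut"


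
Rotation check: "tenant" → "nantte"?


Word: "tenant", Candidate: "nantte"
Method: check if candidate is substring of word+word
"tenanttenant" contains "nantte"? Yes
Is rotation = Yes


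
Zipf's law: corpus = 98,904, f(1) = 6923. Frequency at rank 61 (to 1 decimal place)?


Zipf's law: f(r) = f(1) / r
f(1) = 6923
f(61) = 6923 / 61
= 113.5 occurrences


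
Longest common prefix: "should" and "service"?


Word 1: "should"
Word 2: "service"
Comparing from start:
  Pos 0: 's' == 's'
  Pos 1: 'h' != 'e' (stop)
LCP = "s" (length 1)


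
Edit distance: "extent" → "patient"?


Word 1: "extent" (length 6)
Word 2: "patient" (length 7)
One optimal edit sequence (insert/delete/substitute each cost 1):
  1. substitute 'e' -> 'p'  (+1)
  2. substitute 'x' -> 'a'  (+1)
  3. keep 't'
  4. insert 'i'  (+1)
  5. keep 'e'
  6. keep 'n'
  7. keep 't'
Total edit operations: 3
Edit distance = 3


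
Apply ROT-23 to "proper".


Word: "proper"
Shift: 23
Each letter → (letter + shift) mod 26:
  'p' (15) + 23 = 12 → 'm'
  'r' (17) + 23 = 14 → 'o'
  'o' (14) + 23 = 11 → 'l'
  'p' (15) + 23 = 12 → 'm'
  'e' (4) + 23 = 1 → 'b'
  'r' (17) + 23 = 14 → 'o'
Result = "molmbo"


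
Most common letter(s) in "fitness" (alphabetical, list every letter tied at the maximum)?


Word: "fitness"
Letter counts:
  'e': 1
  'f': 1
  'i': 1
  'n': 1
  's': 2
  't': 1
Maximum count = 2
Most frequent = 's' (2 times each)


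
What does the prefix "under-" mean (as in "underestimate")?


Prefix: under-
Example: underestimate (under- + estimate)
Meaning = insufficient


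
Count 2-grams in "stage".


Word: "stage" (length 5)
Number of 2-grams = length - 2 + 1 = 5 - 2 + 1
= 4


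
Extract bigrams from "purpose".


Word: "purpose" (length 7)
Number of bigrams = 7 - 2 + 1 = 6
  Position 0: "pu"
  Position 1: "ur"
  Position 2: "rp"
  Position 3: "po"
  Position 4: "os"
  Position 5: "se"
Bigrams = "pu", "ur", "rp", "po", "os", "se"


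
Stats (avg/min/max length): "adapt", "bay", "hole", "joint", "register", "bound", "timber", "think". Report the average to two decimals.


Lengths: "adapt"=5, "bay"=3, "hole"=4, "joint"=5, "register"=8, "bound"=5, "timber"=6, "think"=5
Sum = 41, Count = 8
Average = 41/8 = 5.13
= avg=5.13, min=3, max=8


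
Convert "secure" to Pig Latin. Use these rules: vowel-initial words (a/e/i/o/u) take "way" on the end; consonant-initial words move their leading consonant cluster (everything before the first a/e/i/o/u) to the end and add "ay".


Word: "secure"
Starts with consonant(s) → move to end, add 'ay'
Consonant cluster: "s"
Pig Latin = "ecuresay"


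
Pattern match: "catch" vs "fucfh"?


Pattern of "catch": [0, 1, 2, 0, 3]
Pattern of "fucfh": [0, 1, 2, 0, 3]
Patterns match
Same pattern = Yes


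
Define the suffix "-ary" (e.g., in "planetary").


Suffix: -ary
As in: planetary -> planet + -ary
Meaning = relating to


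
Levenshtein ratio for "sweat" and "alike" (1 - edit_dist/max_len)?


Word 1: "sweat" (length 5)
Word 2: "alike" (length 5)
One optimal edit sequence:
  1. substitute 's' -> 'a'  (+1)
  2. substitute 'w' -> 'l'  (+1)
  3. substitute 'e' -> 'i'  (+1)
  4. substitute 'a' -> 'k'  (+1)
  5. substitute 't' -> 'e'  (+1)
Edit distance = 5
Max length = max(5, 5) = 5
Similarity = 1 - 5/5
= 0.0000


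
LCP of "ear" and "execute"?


Word 1: "ear"
Word 2: "execute"
Comparing from start:
  Pos 0: 'e' == 'e'
  Pos 1: 'a' != 'x' (stop)
LCP = "e" (length 1)


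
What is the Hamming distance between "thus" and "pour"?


Comparing character by character (same length = 4):
  Pos 0: 't' vs 'p' !=
  Pos 1: 'h' vs 'o' !=
  Pos 2: 'u' vs 'u' =
  Pos 3: 's' vs 'r' !=
Hamming distance = 3


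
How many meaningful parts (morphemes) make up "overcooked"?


Word: "overcooked"
Morphemes: over- + cook + -ed
Each morpheme carries meaning
= 3 morphemes


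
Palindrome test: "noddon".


Word: "noddon"
Reversed: "noddon"
Forward == Backward? noddon == noddon
Palindrome = Yes


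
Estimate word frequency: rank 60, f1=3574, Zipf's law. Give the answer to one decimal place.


Zipf's law: f(r) = f(1) / r
f(1) = 3574
f(60) = 3574 / 60
= 59.6 occurrences


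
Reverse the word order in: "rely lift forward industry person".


Original: "rely lift forward industry person"
Words (1..n): rely | lift | forward | industry | person
Reversed (n..1): person | industry | forward | lift | rely
Result = "person industry forward lift rely"


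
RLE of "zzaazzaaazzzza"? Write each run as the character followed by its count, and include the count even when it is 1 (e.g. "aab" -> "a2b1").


String: "zzaazzaaazzzza"
Scanning for consecutive runs:
  'z' x 2
  'a' x 2
  'z' x 2
  'a' x 3
  'z' x 4
  'a' x 1
RLE = "z2a2z2a3z4a1"


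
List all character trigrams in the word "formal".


Word: "formal" (length 6)
Number of trigrams = 6 - 3 + 1 = 4
  Position 0: "for"
  Position 1: "orm"
  Position 2: "rma"
  Position 3: "mal"
Trigrams = "for", "orm", "rma", "mal"


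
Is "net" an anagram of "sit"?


Word 1: "sit" → sorted: ist
Word 2: "net" → sorted: ent
Same letters? ist != ent
Anagram = No


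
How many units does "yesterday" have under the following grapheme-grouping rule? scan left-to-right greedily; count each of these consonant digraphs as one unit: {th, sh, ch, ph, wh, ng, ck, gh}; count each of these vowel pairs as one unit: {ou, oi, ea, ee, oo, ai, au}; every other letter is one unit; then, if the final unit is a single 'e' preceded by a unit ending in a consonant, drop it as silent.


Word: "yesterday" (9 letters)
Left-to-right scan:
  (1) 'y' (letter)
  (2) 'e' (letter)
  (3) 's' (letter)
  (4) 't' (letter)
  (5) 'e' (letter)
  (6) 'r' (letter)
  (7) 'd' (letter)
  (8) 'a' (letter)
  (9) 'y' (letter)
Units from scan: 9
Sound units = 9 units


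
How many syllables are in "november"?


Word: "november"
Syllable breakdown: no · vem · ber
Counting: 3 parts
= 3 syllables


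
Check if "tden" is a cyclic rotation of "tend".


Word: "tend", Candidate: "tden"
Method: check if candidate is substring of word+word
"tendtend" contains "tden"? No
Is rotation = No


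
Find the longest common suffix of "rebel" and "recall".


Word 1: "rebel"
Word 2: "recall"
Comparing from end:
  Pos -1: 'l' == 'l'
  Pos -2: 'e' != 'l' (stop)
LCS = "l" (length 1)


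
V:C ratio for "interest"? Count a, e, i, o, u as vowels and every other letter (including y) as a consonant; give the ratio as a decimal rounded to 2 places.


Word: "interest"
Vowels (a,e,i,o,u): 3
Consonants: 5
Ratio = 3/5
= 0.60


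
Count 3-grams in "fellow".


Word: "fellow" (length 6)
Number of 3-grams = length - 3 + 1 = 6 - 3 + 1
= 4


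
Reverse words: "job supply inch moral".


Original: "job supply inch moral"
Words (1..n): job | supply | inch | moral
Reversed (n..1): moral | inch | supply | job
Result = "moral inch supply job"


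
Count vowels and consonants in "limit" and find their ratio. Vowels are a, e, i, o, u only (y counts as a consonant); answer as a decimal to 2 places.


Word: "limit"
Vowels (a,e,i,o,u): 2
Consonants: 3
Ratio = 2/3
= 0.67


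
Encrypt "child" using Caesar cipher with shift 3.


Word: "child"
Shift: 3
Each letter → (letter + shift) mod 26:
  'c' (2) + 3 = 5 → 'f'
  'h' (7) + 3 = 10 → 'k'
  'i' (8) + 3 = 11 → 'l'
  'l' (11) + 3 = 14 → 'o'
  'd' (3) + 3 = 6 → 'g'
Result = "fklog"


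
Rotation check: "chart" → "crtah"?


Word: "chart", Candidate: "crtah"
Method: check if candidate is substring of word+word
"chartchart" contains "crtah"? No
Is rotation = No


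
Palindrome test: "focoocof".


Word: "focoocof"
Reversed: "focoocof"
Forward == Backward? focoocof == focoocof
Palindrome = Yes


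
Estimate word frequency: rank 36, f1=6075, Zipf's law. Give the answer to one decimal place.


Zipf's law: f(r) = f(1) / r
f(1) = 6075
f(36) = 6075 / 36
= 168.8 occurrences


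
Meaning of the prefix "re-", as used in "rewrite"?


Prefix: re-
As in: rewrite -> re- + write
Meaning = again


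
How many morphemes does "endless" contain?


Word: "endless"
Morphemes: end / -less
Each morpheme carries meaning
= 2 morphemes


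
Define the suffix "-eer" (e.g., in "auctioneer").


Suffix: -eer
Example: auctioneer (auction + -eer)
Meaning = one who is concerned with


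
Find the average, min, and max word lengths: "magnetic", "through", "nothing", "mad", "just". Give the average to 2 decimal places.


Lengths: "magnetic"=8, "through"=7, "nothing"=7, "mad"=3, "just"=4
Sum = 29, Count = 5
Average = 29/5 = 5.80
= avg=5.80, min=3, max=8


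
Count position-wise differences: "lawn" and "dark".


Comparing character by character (same length = 4):
  Pos 0: 'l' vs 'd' !=
  Pos 1: 'a' vs 'a' =
  Pos 2: 'w' vs 'r' !=
  Pos 3: 'n' vs 'k' !=
Hamming distance = 3


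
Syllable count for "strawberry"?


Word: "strawberry"
Syllable breakdown: straw | ber | ry
Counting: 3 parts
= 3 syllables


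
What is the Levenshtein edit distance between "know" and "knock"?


Word 1: "know" (length 4)
Word 2: "knock" (length 5)
One optimal edit sequence (insert/delete/substitute each cost 1):
  1. keep 'k'
  2. keep 'n'
  3. keep 'o'
  4. insert 'c'  (+1)
  5. substitute 'w' -> 'k'  (+1)
Total edit operations: 2
Edit distance = 2


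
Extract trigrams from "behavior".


Word: "behavior" (length 8)
Number of trigrams = 8 - 3 + 1 = 6
  Position 0: "beh"
  Position 1: "eha"
  Position 2: "hav"
  Position 3: "avi"
  Position 4: "vio"
  Position 5: "ior"
Trigrams = "beh", "eha", "hav", "avi", "vio", "ior"


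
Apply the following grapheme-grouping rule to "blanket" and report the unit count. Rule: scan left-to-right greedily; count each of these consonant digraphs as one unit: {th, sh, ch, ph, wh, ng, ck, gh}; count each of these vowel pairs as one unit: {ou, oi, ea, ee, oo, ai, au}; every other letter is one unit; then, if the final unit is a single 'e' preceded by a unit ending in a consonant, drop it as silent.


Word: "blanket" (7 letters)
Left-to-right scan:
  [1] 'b' (letter)
  [2] 'l' (letter)
  [3] 'a' (letter)
  [4] 'n' (letter)
  [5] 'k' (letter)
  [6] 'e' (letter)
  [7] 't' (letter)
Units from scan: 7
Sound units = 7 units


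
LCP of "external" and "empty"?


Word 1: "external"
Word 2: "empty"
Comparing from start:
  Pos 0: 'e' == 'e'
  Pos 1: 'x' != 'm' (stop)
LCP = "e" (length 1)


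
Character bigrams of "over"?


Word: "over" (length 4)
Number of bigrams = 4 - 2 + 1 = 3
  Position 0: "ov"
  Position 1: "ve"
  Position 2: "er"
Bigrams = "ov", "ve", "er"


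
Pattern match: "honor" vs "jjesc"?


Pattern of "honor": [0, 1, 2, 1, 3]
Pattern of "jjesc": [0, 0, 1, 2, 3]
Patterns do not match
Same pattern = No


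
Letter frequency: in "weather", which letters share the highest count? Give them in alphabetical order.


Word: "weather"
Letter counts:
  'a': 1
  'e': 2
  'h': 1
  'r': 1
  't': 1
  'w': 1
Maximum count = 2
Most frequent = 'e' (2 times each)


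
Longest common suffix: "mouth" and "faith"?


Word 1: "mouth"
Word 2: "faith"
Comparing from end:
  Pos -1: 'h' == 'h'
  Pos -2: 't' == 't'
  Pos -3: 'u' != 'i' (stop)
LCS = "th" (length 2)


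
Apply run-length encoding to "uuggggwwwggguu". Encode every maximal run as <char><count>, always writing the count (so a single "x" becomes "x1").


String: "uuggggwwwggguu"
Scanning for consecutive runs:
  'u' x 2
  'g' x 4
  'w' x 3
  'g' x 3
  'u' x 2
RLE = "u2g4w3g3u2"


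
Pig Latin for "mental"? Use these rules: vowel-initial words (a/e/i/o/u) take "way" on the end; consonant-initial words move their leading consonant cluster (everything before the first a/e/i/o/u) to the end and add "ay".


Word: "mental"
Starts with consonant(s) → move to end, add 'ay'
Consonant cluster: "m"
Pig Latin = "entalmay"


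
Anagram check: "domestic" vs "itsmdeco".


Word 1: "domestic" → sorted: cdeimost
Word 2: "itsmdeco" → sorted: cdeimost
Same letters? cdeimost == cdeimost
Anagram = Yes


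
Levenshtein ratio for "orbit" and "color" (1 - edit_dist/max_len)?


Word 1: "orbit" (length 5)
Word 2: "color" (length 5)
One optimal edit sequence:
  1. substitute 'o' -> 'c'  (+1)
  2. substitute 'r' -> 'o'  (+1)
  3. substitute 'b' -> 'l'  (+1)
  4. substitute 'i' -> 'o'  (+1)
  5. substitute 't' -> 'r'  (+1)
Edit distance = 5
Max length = max(5, 5) = 5
Similarity = 1 - 5/5
= 0.0000


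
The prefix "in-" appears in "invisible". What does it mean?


Prefix: in-
Example: invisible = in- + visible
Meaning = not / into


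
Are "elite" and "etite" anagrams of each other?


Word 1: "elite" → sorted: eeilt
Word 2: "etite" → sorted: eeitt
Same letters? eeilt != eeitt
Anagram = No


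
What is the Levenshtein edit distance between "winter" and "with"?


Word 1: "winter" (length 6)
Word 2: "with" (length 4)
One optimal edit sequence (insert/delete/substitute each cost 1):
  1. keep 'w'
  2. keep 'i'
  3. delete 'n'  (+1)
  4. keep 't'
  5. delete 'e'  (+1)
  6. substitute 'r' -> 'h'  (+1)
Total edit operations: 3
Edit distance = 3


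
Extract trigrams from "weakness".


Word: "weakness" (length 8)
Number of trigrams = 8 - 3 + 1 = 6
  Position 0: "wea"
  Position 1: "eak"
  Position 2: "akn"
  Position 3: "kne"
  Position 4: "nes"
  Position 5: "ess"
Trigrams = "wea", "eak", "akn", "kne", "nes", "ess"


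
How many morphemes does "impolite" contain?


Word: "impolite"
Morphemes: im- + polite
Each morpheme carries meaning
= 2 morphemes


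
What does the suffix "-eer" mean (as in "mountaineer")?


Suffix: -eer
Example: mountaineer (mountain + -eer)
Meaning = one who is concerned with


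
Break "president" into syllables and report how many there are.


Word: "president"
Syllable breakdown: pres / i / dent
Counting: 3 parts
= 3 syllables


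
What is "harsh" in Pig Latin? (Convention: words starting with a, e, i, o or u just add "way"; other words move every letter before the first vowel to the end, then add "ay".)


Word: "harsh"
Starts with consonant(s) → move to end, add 'ay'
Consonant cluster: "h"
Pig Latin = "arshhay"


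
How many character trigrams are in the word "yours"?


Word: "yours" (length 5)
Number of 3-grams = length - 3 + 1 = 5 - 3 + 1
= 3


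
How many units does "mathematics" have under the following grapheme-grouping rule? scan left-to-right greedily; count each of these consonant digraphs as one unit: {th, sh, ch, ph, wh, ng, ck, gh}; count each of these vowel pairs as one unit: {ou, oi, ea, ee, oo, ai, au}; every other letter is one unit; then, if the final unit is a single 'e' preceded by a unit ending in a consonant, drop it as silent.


Word: "mathematics" (11 letters)
Left-to-right scan:
  [1] 'm' (letter)
  [2] 'a' (letter)
  [3] 'th' (digraph)
  [4] 'e' (letter)
  [5] 'm' (letter)
  [6] 'a' (letter)
  [7] 't' (letter)
  [8] 'i' (letter)
  [9] 'c' (letter)
  [10] 's' (letter)
Units from scan: 10
Sound units = 10 units


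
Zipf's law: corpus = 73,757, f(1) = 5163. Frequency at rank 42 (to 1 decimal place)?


Zipf's law: f(r) = f(1) / r
f(1) = 5163
f(42) = 5163 / 42
= 122.9 occurrences


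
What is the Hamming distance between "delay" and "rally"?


Comparing character by character (same length = 5):
  Pos 0: 'd' vs 'r' !=
  Pos 1: 'e' vs 'a' !=
  Pos 2: 'l' vs 'l' =
  Pos 3: 'a' vs 'l' !=
  Pos 4: 'y' vs 'y' =
Hamming distance = 3


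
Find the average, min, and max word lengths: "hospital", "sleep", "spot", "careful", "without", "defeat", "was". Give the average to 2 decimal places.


Lengths: "hospital"=8, "sleep"=5, "spot"=4, "careful"=7, "without"=7, "defeat"=6, "was"=3
Sum = 40, Count = 7
Average = 40/7 = 5.71
= avg=5.71, min=3, max=8


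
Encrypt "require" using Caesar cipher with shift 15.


Word: "require"
Shift: 15
Each letter → (letter + shift) mod 26:
  'r' (17) + 15 = 6 → 'g'
  'e' (4) + 15 = 19 → 't'
  'q' (16) + 15 = 5 → 'f'
  'u' (20) + 15 = 9 → 'j'
  'i' (8) + 15 = 23 → 'x'
  'r' (17) + 15 = 6 → 'g'
  'e' (4) + 15 = 19 → 't'
Result = "gtfjxgt"


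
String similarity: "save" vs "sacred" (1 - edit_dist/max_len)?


Word 1: "save" (length 4)
Word 2: "sacred" (length 6)
One optimal edit sequence:
  1. keep 's'
  2. keep 'a'
  3. insert 'c'  (+1)
  4. substitute 'v' -> 'r'  (+1)
  5. keep 'e'
  6. insert 'd'  (+1)
Edit distance = 3
Max length = max(4, 6) = 6
Similarity = 1 - 3/6
= 0.5000


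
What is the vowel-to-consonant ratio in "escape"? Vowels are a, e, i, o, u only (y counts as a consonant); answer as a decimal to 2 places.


Word: "escape"
Vowels (a,e,i,o,u): 3
Consonants: 3
Ratio = 3/3
= 1.00


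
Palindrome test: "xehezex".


Word: "xehezex"
Reversed: "xezehex"
Forward == Backward? xehezex != xezehex
Palindrome = No


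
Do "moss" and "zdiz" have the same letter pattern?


Pattern of "moss": [0, 1, 2, 2]
Pattern of "zdiz": [0, 1, 2, 0]
Patterns do not match
Same pattern = No


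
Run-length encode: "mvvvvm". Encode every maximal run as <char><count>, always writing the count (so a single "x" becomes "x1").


String: "mvvvvm"
Scanning for consecutive runs:
  'm' x 1
  'v' x 4
  'm' x 1
RLE = "m1v4m1"


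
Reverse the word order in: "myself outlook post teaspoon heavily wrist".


Original: "myself outlook post teaspoon heavily wrist"
Words (1..n): myself | outlook | post | teaspoon | heavily | wrist
Reversed (n..1): wrist | heavily | teaspoon | post | outlook | myself
Result = "wrist heavily teaspoon post outlook myself"


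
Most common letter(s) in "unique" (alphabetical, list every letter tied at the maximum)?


Word: "unique"
Letter counts:
  'e': 1
  'i': 1
  'n': 1
  'q': 1
  'u': 2
Maximum count = 2
Most frequent = 'u' (2 times each)


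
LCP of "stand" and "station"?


Word 1: "stand"
Word 2: "station"
Comparing from start:
  Pos 0: 's' == 's'
  Pos 1: 't' == 't'
  Pos 2: 'a' == 'a'
  Pos 3: 'n' != 't' (stop)
LCP = "sta" (length 3)


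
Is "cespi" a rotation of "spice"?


Word: "spice", Candidate: "cespi"
Method: check if candidate is substring of word+word
"spicespice" contains "cespi"? Yes
Is rotation = Yes


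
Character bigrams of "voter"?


Word: "voter" (length 5)
Number of bigrams = 5 - 2 + 1 = 4
  Position 0: "vo"
  Position 1: "ot"
  Position 2: "te"
  Position 3: "er"
Bigrams = "vo", "ot", "te", "er"


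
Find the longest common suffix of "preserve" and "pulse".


Word 1: "preserve"
Word 2: "pulse"
Comparing from end:
  Pos -1: 'e' == 'e'
  Pos -2: 'v' != 's' (stop)
LCS = "e" (length 1)


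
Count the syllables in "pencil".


Word: "pencil"
Syllable breakdown: pen | cil
Counting: 2 parts
= 2 syllables


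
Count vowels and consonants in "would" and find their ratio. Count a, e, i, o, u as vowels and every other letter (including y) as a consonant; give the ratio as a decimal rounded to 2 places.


Word: "would"
Vowels (a,e,i,o,u): 2
Consonants: 3
Ratio = 2/3
= 0.67


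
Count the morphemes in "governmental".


Word: "governmental"
Morphemes: govern + -ment + -al
Each morpheme carries meaning
= 3 morphemes


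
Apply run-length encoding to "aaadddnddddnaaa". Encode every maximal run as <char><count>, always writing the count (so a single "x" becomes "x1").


String: "aaadddnddddnaaa"
Scanning for consecutive runs:
  'a' x 3
  'd' x 3
  'n' x 1
  'd' x 4
  'n' x 1
  'a' x 3
RLE = "a3d3n1d4n1a3"


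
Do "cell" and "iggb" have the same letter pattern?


Pattern of "cell": [0, 1, 2, 2]
Pattern of "iggb": [0, 1, 1, 2]
Patterns do not match
Same pattern = No


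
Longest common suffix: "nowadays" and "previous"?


Word 1: "nowadays"
Word 2: "previous"
Comparing from end:
  Pos -1: 's' == 's'
  Pos -2: 'y' != 'u' (stop)
LCS = "s" (length 1)


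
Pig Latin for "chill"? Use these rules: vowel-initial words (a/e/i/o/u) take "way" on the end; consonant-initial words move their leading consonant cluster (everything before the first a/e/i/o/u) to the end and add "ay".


Word: "chill"
Starts with consonant(s) → move to end, add 'ay'
Consonant cluster: "ch"
Pig Latin = "illchay"


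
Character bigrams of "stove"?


Word: "stove" (length 5)
Number of bigrams = 5 - 2 + 1 = 4
  Position 0: "st"
  Position 1: "to"
  Position 2: "ov"
  Position 3: "ve"
Bigrams = "st", "to", "ov", "ve"


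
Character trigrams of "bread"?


Word: "bread" (length 5)
Number of trigrams = 5 - 3 + 1 = 3
  Position 0: "bre"
  Position 1: "rea"
  Position 2: "ead"
Trigrams = "bre", "rea", "ead"


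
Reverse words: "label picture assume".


Original: "label picture assume"
Words (1..n): label | picture | assume
Reversed (n..1): assume | picture | label
Result = "assume picture label"


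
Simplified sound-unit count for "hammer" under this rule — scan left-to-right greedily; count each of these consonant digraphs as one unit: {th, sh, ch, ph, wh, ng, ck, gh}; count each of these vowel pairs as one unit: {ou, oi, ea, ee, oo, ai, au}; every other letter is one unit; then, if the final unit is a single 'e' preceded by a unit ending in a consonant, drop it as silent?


Word: "hammer" (6 letters)
Left-to-right scan:
  (1) 'h' (letter)
  (2) 'a' (letter)
  (3) 'm' (letter)
  (4) 'm' (letter)
  (5) 'e' (letter)
  (6) 'r' (letter)
Units from scan: 6
Sound units = 6 units


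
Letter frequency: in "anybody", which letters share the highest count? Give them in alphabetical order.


Word: "anybody"
Letter counts:
  'a': 1
  'b': 1
  'd': 1
  'n': 1
  'o': 1
  'y': 2
Maximum count = 2
Most frequent = 'y' (2 times each)


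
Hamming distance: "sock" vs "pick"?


Comparing character by character (same length = 4):
  Pos 0: 's' vs 'p' !=
  Pos 1: 'o' vs 'i' !=
  Pos 2: 'c' vs 'c' =
  Pos 3: 'k' vs 'k' =
Hamming distance = 2


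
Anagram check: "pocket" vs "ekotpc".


Word 1: "pocket" → sorted: cekopt
Word 2: "ekotpc" → sorted: cekopt
Same letters? cekopt == cekopt
Anagram = Yes


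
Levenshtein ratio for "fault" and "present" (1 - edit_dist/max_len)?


Word 1: "fault" (length 5)
Word 2: "present" (length 7)
One optimal edit sequence:
  1. insert 'p'  (+1)
  2. insert 'r'  (+1)
  3. substitute 'f' -> 'e'  (+1)
  4. substitute 'a' -> 's'  (+1)
  5. substitute 'u' -> 'e'  (+1)
  6. substitute 'l' -> 'n'  (+1)
  7. keep 't'
Edit distance = 6
Max length = max(5, 7) = 7
Similarity = 1 - 6/7
= 0.1429


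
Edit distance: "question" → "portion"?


Word 1: "question" (length 8)
Word 2: "portion" (length 7)
One optimal edit sequence (insert/delete/substitute each cost 1):
  1. delete 'q'  (+1)
  2. substitute 'u' -> 'p'  (+1)
  3. substitute 'e' -> 'o'  (+1)
  4. substitute 's' -> 'r'  (+1)
  5. keep 't'
  6. keep 'i'
  7. keep 'o'
  8. keep 'n'
Total edit operations: 4
Edit distance = 4


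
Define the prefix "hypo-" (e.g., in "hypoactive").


Prefix: hypo-
Example: hypoactive = hypo- + active
Meaning = under / below normal


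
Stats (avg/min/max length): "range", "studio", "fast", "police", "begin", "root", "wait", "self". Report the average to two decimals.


Lengths: "range"=5, "studio"=6, "fast"=4, "police"=6, "begin"=5, "root"=4, "wait"=4, "self"=4
Sum = 38, Count = 8
Average = 38/8 = 4.75
= avg=4.75, min=4, max=6


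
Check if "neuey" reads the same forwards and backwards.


Word: "neuey"
Reversed: "yeuen"
Forward == Backward? neuey != yeuen
Palindrome = No


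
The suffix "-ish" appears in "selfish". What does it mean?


Suffix: -ish
As in: selfish -> self + -ish
Meaning = somewhat / having the qualities of


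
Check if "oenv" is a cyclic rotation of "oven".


Word: "oven", Candidate: "oenv"
Method: check if candidate is substring of word+word
"ovenoven" contains "oenv"? No
Is rotation = No


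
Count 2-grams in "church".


Word: "church" (length 6)
Number of 2-grams = length - 2 + 1 = 6 - 2 + 1
= 5


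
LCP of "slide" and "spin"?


Word 1: "slide"
Word 2: "spin"
Comparing from start:
  Pos 0: 's' == 's'
  Pos 1: 'l' != 'p' (stop)
LCP = "s" (length 1)


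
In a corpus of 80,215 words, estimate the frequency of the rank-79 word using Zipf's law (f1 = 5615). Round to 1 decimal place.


Zipf's law: f(r) = f(1) / r
f(1) = 5615
f(79) = 5615 / 79
= 71.1 occurrences


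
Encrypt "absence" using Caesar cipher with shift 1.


Word: "absence"
Shift: 1
Each letter → (letter + shift) mod 26:
  'a' (0) + 1 = 1 → 'b'
  'b' (1) + 1 = 2 → 'c'
  's' (18) + 1 = 19 → 't'
  'e' (4) + 1 = 5 → 'f'
  'n' (13) + 1 = 14 → 'o'
  'c' (2) + 1 = 3 → 'd'
  'e' (4) + 1 = 5 → 'f'
Result = "bctfodf"


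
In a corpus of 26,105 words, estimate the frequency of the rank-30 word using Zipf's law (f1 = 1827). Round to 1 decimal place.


Zipf's law: f(r) = f(1) / r
f(1) = 1827
f(30) = 1827 / 30
= 60.9 occurrences


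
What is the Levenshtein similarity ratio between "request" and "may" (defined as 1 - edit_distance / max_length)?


Word 1: "request" (length 7)
Word 2: "may" (length 3)
One optimal edit sequence:
  1. delete 'r'  (+1)
  2. delete 'e'  (+1)
  3. delete 'q'  (+1)
  4. delete 'u'  (+1)
  5. substitute 'e' -> 'm'  (+1)
  6. substitute 's' -> 'a'  (+1)
  7. substitute 't' -> 'y'  (+1)
Edit distance = 7
Max length = max(7, 3) = 7
Similarity = 1 - 7/7
= 0.0000


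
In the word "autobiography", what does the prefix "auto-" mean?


Prefix: auto-
Example: autobiography (auto- + biography)
Meaning = self


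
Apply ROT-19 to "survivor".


Word: "survivor"
Shift: 19
Each letter → (letter + shift) mod 26:
  's' (18) + 19 = 11 → 'l'
  'u' (20) + 19 = 13 → 'n'
  'r' (17) + 19 = 10 → 'k'
  'v' (21) + 19 = 14 → 'o'
  'i' (8) + 19 = 1 → 'b'
  'v' (21) + 19 = 14 → 'o'
  'o' (14) + 19 = 7 → 'h'
  'r' (17) + 19 = 10 → 'k'
Result = "lnkobohk"


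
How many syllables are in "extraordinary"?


Word: "extraordinary"
Syllable breakdown: ex · traor · di · nar · y
Counting: 5 parts
= 5 syllables


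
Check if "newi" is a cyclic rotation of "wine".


Word: "wine", Candidate: "newi"
Method: check if candidate is substring of word+word
"winewine" contains "newi"? Yes
Is rotation = Yes


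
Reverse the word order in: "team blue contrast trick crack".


Original: "team blue contrast trick crack"
Words (1..n): team | blue | contrast | trick | crack
Reversed (n..1): crack | trick | contrast | blue | team
Result = "crack trick contrast blue team"


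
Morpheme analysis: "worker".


Word: "worker"
Morphemes: work + -er
Each morpheme carries meaning
= 2 morphemes


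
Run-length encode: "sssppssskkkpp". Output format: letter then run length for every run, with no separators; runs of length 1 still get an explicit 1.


String: "sssppssskkkpp"
Scanning for consecutive runs:
  's' x 3
  'p' x 2
  's' x 3
  'k' x 3
  'p' x 2
RLE = "s3p2s3k3p2"


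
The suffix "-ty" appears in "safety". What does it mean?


Suffix: -ty
Example: safety = safe + -ty
Meaning = quality of


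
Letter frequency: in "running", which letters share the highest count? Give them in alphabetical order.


Word: "running"
Letter counts:
  'g': 1
  'i': 1
  'n': 3
  'r': 1
  'u': 1
Maximum count = 3
Most frequent = 'n' (3 times each)


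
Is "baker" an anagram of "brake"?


Word 1: "brake" → sorted: abekr
Word 2: "baker" → sorted: abekr
Same letters? abekr == abekr
Anagram = Yes


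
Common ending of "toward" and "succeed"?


Word 1: "toward"
Word 2: "succeed"
Comparing from end:
  Pos -1: 'd' == 'd'
  Pos -2: 'r' != 'e' (stop)
LCS = "d" (length 1)


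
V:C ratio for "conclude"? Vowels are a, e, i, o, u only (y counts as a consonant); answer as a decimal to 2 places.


Word: "conclude"
Vowels (a,e,i,o,u): 3
Consonants: 5
Ratio = 3/5
= 0.60


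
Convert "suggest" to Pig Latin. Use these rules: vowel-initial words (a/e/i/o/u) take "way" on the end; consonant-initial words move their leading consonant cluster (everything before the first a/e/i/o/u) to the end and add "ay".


Word: "suggest"
Starts with consonant(s) → move to end, add 'ay'
Consonant cluster: "s"
Pig Latin = "uggestsay"


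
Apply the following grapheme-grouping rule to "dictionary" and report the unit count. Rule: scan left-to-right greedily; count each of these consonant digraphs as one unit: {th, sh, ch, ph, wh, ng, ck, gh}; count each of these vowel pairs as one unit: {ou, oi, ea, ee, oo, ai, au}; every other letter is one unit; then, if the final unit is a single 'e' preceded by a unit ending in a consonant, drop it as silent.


Word: "dictionary" (10 letters)
Left-to-right scan:
  1. 'd' (letter)
  2. 'i' (letter)
  3. 'c' (letter)
  4. 't' (letter)
  5. 'i' (letter)
  6. 'o' (letter)
  7. 'n' (letter)
  8. 'a' (letter)
  9. 'r' (letter)
  10. 'y' (letter)
Units from scan: 10
Sound units = 10 units


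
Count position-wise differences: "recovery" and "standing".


Comparing character by character (same length = 8):
  Pos 0: 'r' vs 's' !=
  Pos 1: 'e' vs 't' !=
  Pos 2: 'c' vs 'a' !=
  Pos 3: 'o' vs 'n' !=
  Pos 4: 'v' vs 'd' !=
  Pos 5: 'e' vs 'i' !=
  Pos 6: 'r' vs 'n' !=
  Pos 7: 'y' vs 'g' !=
Hamming distance = 8


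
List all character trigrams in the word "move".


Word: "move" (length 4)
Number of trigrams = 4 - 3 + 1 = 2
  Position 0: "mov"
  Position 1: "ove"
Trigrams = "mov", "ove"


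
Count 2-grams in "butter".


Word: "butter" (length 6)
Number of 2-grams = length - 2 + 1 = 6 - 2 + 1
= 5


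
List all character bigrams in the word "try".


Word: "try" (length 3)
Number of bigrams = 3 - 2 + 1 = 2
  Position 0: "tr"
  Position 1: "ry"
Bigrams = "tr", "ry"


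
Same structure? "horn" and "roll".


Pattern of "horn": [0, 1, 2, 3]
Pattern of "roll": [0, 1, 2, 2]
Patterns do not match
Same pattern = No


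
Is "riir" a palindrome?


Word: "riir"
Reversed: "riir"
Forward == Backward? riir == riir
Palindrome = Yes


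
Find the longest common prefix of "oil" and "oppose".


Word 1: "oil"
Word 2: "oppose"
Comparing from start:
  Pos 0: 'o' == 'o'
  Pos 1: 'i' != 'p' (stop)
LCP = "o" (length 1)


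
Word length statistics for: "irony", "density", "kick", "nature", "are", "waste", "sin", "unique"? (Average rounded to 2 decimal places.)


Lengths: "irony"=5, "density"=7, "kick"=4, "nature"=6, "are"=3, "waste"=5, "sin"=3, "unique"=6
Sum = 39, Count = 8
Average = 39/8 = 4.88
= avg=4.88, min=3, max=7


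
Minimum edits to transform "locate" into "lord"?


Word 1: "locate" (length 6)
Word 2: "lord" (length 4)
One optimal edit sequence (insert/delete/substitute each cost 1):
  1. keep 'l'
  2. keep 'o'
  3. delete 'c'  (+1)
  4. delete 'a'  (+1)
  5. substitute 't' -> 'r'  (+1)
  6. substitute 'e' -> 'd'  (+1)
Total edit operations: 4
Edit distance = 4


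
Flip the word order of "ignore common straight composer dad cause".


Original: "ignore common straight composer dad cause"
Words (1..n): ignore | common | straight | composer | dad | cause
Reversed (n..1): cause | dad | composer | straight | common | ignore
Result = "cause dad composer straight common ignore"


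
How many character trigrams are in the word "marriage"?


Word: "marriage" (length 8)
Number of 3-grams = length - 3 + 1 = 8 - 3 + 1
= 6


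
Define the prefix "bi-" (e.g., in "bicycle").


Prefix: bi-
As in: bicycle -> bi- + cycle
Meaning = two


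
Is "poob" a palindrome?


Word: "poob"
Reversed: "boop"
Forward == Backward? poob != boop
Palindrome = No


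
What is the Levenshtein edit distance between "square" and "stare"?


Word 1: "square" (length 6)
Word 2: "stare" (length 5)
One optimal edit sequence (insert/delete/substitute each cost 1):
  1. keep 's'
  2. delete 'q'  (+1)
  3. substitute 'u' -> 't'  (+1)
  4. keep 'a'
  5. keep 'r'
  6. keep 'e'
Total edit operations: 2
Edit distance = 2


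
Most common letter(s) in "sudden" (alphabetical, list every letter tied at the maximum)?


Word: "sudden"
Letter counts:
  'd': 2
  'e': 1
  'n': 1
  's': 1
  'u': 1
Maximum count = 2
Most frequent = 'd' (2 times each)


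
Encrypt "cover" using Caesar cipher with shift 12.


Word: "cover"
Shift: 12
Each letter → (letter + shift) mod 26:
  'c' (2) + 12 = 14 → 'o'
  'o' (14) + 12 = 0 → 'a'
  'v' (21) + 12 = 7 → 'h'
  'e' (4) + 12 = 16 → 'q'
  'r' (17) + 12 = 3 → 'd'
Result = "oahqd"


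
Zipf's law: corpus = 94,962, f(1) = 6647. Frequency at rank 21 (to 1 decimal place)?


Zipf's law: f(r) = f(1) / r
f(1) = 6647
f(21) = 6647 / 21
= 316.5 occurrences


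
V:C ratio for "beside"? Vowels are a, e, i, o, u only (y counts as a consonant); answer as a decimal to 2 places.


Word: "beside"
Vowels (a,e,i,o,u): 3
Consonants: 3
Ratio = 3/3
= 1.00


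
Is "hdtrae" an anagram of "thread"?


Word 1: "thread" → sorted: adehrt
Word 2: "hdtrae" → sorted: adehrt
Same letters? adehrt == adehrt
Anagram = Yes


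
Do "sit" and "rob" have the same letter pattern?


Pattern of "sit": [0, 1, 2]
Pattern of "rob": [0, 1, 2]
Patterns match
Same pattern = Yes


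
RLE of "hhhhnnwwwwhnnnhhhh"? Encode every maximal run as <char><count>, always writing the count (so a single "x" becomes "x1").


String: "hhhhnnwwwwhnnnhhhh"
Scanning for consecutive runs:
  'h' x 4
  'n' x 2
  'w' x 4
  'h' x 1
  'n' x 3
  'h' x 4
RLE = "h4n2w4h1n3h4"


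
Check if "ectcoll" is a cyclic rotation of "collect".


Word: "collect", Candidate: "ectcoll"
Method: check if candidate is substring of word+word
"collectcollect" contains "ectcoll"? Yes
Is rotation = Yes


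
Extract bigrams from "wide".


Word: "wide" (length 4)
Number of bigrams = 4 - 2 + 1 = 3
  Position 0: "wi"
  Position 1: "id"
  Position 2: "de"
Bigrams = "wi", "id", "de"


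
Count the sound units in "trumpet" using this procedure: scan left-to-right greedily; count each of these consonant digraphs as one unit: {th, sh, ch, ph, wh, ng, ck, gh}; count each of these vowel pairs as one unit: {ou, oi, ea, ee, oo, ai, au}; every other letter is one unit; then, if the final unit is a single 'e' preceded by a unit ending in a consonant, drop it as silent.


Word: "trumpet" (7 letters)
Left-to-right scan:
  (1) 't' (letter)
  (2) 'r' (letter)
  (3) 'u' (letter)
  (4) 'm' (letter)
  (5) 'p' (letter)
  (6) 'e' (letter)
  (7) 't' (letter)
Units from scan: 7
Sound units = 7 units


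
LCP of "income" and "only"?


Word 1: "income"
Word 2: "only"
Comparing from start:
  Pos 0: 'i' != 'o' (stop)
LCP = "" (length 0)


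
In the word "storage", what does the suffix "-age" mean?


Suffix: -age
Example: storage = store + -age, with a spelling change
Meaning = result / collection


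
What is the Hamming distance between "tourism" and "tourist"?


Comparing character by character (same length = 7):
  Pos 0: 't' vs 't' =
  Pos 1: 'o' vs 'o' =
  Pos 2: 'u' vs 'u' =
  Pos 3: 'r' vs 'r' =
  Pos 4: 'i' vs 'i' =
  Pos 5: 's' vs 's' =
  Pos 6: 'm' vs 't' !=
Hamming distance = 1


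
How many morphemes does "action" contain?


Word: "action"
Morphemes: act | -ion
Each morpheme carries meaning
= 2 morphemes


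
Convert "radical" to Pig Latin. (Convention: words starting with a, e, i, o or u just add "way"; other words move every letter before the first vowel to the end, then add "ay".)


Word: "radical"
Starts with consonant(s) → move to end, add 'ay'
Consonant cluster: "r"
Pig Latin = "adicalray"


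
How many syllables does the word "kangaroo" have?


Word: "kangaroo"
Syllable breakdown: kan / ga / roo
Counting: 3 parts
= 3 syllables


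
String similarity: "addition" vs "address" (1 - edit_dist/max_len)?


Word 1: "addition" (length 8)
Word 2: "address" (length 7)
One optimal edit sequence:
  1. keep 'a'
  2. keep 'd'
  3. keep 'd'
  4. delete 'i'  (+1)
  5. substitute 't' -> 'r'  (+1)
  6. substitute 'i' -> 'e'  (+1)
  7. substitute 'o' -> 's'  (+1)
  8. substitute 'n' -> 's'  (+1)
Edit distance = 5
Max length = max(8, 7) = 8
Similarity = 1 - 5/8
= 0.3750


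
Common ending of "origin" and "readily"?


Word 1: "origin"
Word 2: "readily"
Comparing from end:
  Pos -1: 'n' != 'y' (stop)
LCS = "" (length 0)


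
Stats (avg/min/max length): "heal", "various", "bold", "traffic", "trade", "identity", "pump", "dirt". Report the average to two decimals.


Lengths: "heal"=4, "various"=7, "bold"=4, "traffic"=7, "trade"=5, "identity"=8, "pump"=4, "dirt"=4
Sum = 43, Count = 8
Average = 43/8 = 5.38
= avg=5.38, min=4, max=8


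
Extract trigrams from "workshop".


Word: "workshop" (length 8)
Number of trigrams = 8 - 3 + 1 = 6
  Position 0: "wor"
  Position 1: "ork"
  Position 2: "rks"
  Position 3: "ksh"
  Position 4: "sho"
  Position 5: "hop"
Trigrams = "wor", "ork", "rks", "ksh", "sho", "hop"


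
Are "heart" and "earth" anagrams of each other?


Word 1: "heart" → sorted: aehrt
Word 2: "earth" → sorted: aehrt
Same letters? aehrt == aehrt
Anagram = Yes


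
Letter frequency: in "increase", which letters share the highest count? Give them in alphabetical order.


Word: "increase"
Letter counts:
  'a': 1
  'c': 1
  'e': 2
  'i': 1
  'n': 1
  'r': 1
  's': 1
Maximum count = 2
Most frequent = 'e' (2 times each)


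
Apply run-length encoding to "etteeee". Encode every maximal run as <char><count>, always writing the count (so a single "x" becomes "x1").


String: "etteeee"
Scanning for consecutive runs:
  'e' x 1
  't' x 2
  'e' x 4
RLE = "e1t2e4"
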